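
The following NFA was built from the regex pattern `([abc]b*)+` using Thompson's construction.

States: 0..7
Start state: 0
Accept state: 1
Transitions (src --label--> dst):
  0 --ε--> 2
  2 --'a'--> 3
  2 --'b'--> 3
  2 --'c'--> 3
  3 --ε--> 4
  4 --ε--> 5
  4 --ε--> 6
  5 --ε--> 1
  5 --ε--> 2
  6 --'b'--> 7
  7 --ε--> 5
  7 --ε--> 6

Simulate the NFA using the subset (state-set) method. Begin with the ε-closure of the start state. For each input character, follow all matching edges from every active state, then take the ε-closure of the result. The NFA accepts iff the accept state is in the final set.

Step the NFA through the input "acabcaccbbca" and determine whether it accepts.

S₀ = ε-closure({0}) = {0,2}
'a' @ 1: {1,2,3,4,5,6}  ✓accept
'c' @ 2: {1,2,3,4,5,6}  ✓accept
'a' @ 3: {1,2,3,4,5,6}  ✓accept
'b' @ 4: {1,2,3,4,5,6,7}  ✓accept
'c' @ 5: {1,2,3,4,5,6}  ✓accept
'a' @ 6: {1,2,3,4,5,6}  ✓accept
'c' @ 7: {1,2,3,4,5,6}  ✓accept
'c' @ 8: {1,2,3,4,5,6}  ✓accept
'b' @ 9: {1,2,3,4,5,6,7}  ✓accept
'b' @ 10: {1,2,3,4,5,6,7}  ✓accept
'c' @ 11: {1,2,3,4,5,6}  ✓accept
'a' @ 12: {1,2,3,4,5,6}  ✓accept
final: {1,2,3,4,5,6}; accept 1 in set

Answer: ACCEPT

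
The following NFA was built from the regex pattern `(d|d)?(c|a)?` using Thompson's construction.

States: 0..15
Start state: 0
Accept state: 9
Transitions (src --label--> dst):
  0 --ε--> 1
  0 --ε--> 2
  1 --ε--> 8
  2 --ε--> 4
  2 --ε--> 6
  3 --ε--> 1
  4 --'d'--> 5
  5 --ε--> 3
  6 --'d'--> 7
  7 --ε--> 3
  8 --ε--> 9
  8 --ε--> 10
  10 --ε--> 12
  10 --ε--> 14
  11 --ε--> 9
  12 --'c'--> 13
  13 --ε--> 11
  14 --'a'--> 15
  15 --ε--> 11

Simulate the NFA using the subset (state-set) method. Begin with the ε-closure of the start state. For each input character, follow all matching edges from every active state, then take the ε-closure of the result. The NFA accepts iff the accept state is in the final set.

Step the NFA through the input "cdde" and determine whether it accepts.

start: ε-closure({0}) = {0,1,2,4,6,8,9,10,12,14}
'c' @ 1: {9,11,13}  ✓accept
'd' @ 2: {}  — dead — no transitions
rest 'de' ignored (set empty)
end set {} — state 9 not in

Answer: REJECT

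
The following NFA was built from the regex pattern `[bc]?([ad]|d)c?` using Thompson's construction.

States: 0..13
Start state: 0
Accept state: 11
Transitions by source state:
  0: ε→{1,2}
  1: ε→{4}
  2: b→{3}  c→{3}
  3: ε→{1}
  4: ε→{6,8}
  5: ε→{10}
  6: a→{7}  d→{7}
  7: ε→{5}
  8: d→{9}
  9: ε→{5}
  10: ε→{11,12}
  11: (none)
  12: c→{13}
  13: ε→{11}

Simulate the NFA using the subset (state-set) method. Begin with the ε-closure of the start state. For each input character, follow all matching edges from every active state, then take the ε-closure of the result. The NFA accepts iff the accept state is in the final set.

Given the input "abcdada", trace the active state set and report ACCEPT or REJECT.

Answer: REJECT

Trace:
initial (ε-close {0}): {0,1,2,4,6,8}
'a' @ 1: {5,7,10,11,12}  (accept∈set)
'b' @ 2: {}  — state set empty
rest 'cdada' ignored (set empty)
end set {} — state 11 not in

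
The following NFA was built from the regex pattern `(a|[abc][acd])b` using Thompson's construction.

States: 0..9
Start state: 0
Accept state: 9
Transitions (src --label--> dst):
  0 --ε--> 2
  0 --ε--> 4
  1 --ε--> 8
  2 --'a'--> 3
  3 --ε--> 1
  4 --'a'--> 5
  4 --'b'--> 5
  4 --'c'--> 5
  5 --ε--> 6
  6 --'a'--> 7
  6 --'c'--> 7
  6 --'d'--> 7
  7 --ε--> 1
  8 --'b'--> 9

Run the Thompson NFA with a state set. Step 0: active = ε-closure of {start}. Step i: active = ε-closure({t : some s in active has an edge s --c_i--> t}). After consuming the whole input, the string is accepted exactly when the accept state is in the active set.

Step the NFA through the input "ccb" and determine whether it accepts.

initial (ε-close {0}): {0,2,4}
'c' @ 1: {5,6}
'c' @ 2: {1,7,8}
'b' @ 3: {9}  ✓accept
end set {9} — state 9 in

Answer: ACCEPT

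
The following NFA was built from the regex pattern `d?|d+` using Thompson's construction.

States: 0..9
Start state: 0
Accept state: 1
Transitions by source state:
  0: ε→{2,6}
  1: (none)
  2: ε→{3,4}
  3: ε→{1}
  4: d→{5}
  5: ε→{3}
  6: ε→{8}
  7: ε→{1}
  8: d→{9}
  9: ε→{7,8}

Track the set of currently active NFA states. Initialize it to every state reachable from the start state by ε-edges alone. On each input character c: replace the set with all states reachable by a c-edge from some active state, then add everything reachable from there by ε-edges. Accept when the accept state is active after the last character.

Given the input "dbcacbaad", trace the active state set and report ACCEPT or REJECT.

Answer: REJECT

Steps:
initial (ε-close {0}): {0,1,2,3,4,6,8}
'd' @ 1: {1,3,5,7,8,9}  ✓accept
'b' @ 2: {}  — state set empty
rest 'cacbaad' ignored (set empty)
after full input: {}  (accept=1 not in)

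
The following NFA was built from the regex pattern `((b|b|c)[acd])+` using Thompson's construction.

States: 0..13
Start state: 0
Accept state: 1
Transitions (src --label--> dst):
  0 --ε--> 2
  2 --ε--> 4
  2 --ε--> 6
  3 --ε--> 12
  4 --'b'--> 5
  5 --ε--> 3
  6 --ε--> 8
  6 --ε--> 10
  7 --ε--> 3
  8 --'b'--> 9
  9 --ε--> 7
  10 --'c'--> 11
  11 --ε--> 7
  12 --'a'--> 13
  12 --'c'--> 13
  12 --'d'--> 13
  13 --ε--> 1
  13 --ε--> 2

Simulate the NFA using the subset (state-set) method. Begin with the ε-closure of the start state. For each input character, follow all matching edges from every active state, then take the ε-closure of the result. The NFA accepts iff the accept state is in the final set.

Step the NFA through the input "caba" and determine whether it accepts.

Answer: ACCEPT

Steps:
start: ε-closure({0}) = {0,2,4,6,8,10}
'c' @ 1: {3,7,11,12}
'a' @ 2: {1,2,4,6,8,10,13}  ✓accept
'b' @ 3: {3,5,7,9,12}
'a' @ 4: {1,2,4,6,8,10,13}  ✓accept
final: {1,2,4,6,8,10,13}; accept 1 in set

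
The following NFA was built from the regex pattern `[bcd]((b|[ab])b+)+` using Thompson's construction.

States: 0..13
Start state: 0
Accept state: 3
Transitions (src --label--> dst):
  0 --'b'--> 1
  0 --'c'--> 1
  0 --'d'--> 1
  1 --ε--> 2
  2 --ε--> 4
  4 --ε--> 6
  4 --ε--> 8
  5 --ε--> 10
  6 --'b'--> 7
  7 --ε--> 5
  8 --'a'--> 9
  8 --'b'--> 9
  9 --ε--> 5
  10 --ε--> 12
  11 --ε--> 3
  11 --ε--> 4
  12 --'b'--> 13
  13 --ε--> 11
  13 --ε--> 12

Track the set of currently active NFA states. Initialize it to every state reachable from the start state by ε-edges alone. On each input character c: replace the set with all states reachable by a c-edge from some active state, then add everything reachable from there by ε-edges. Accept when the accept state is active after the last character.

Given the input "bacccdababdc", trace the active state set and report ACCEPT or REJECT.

Answer: REJECT

Derivation:
initial (ε-close {0}): {0}
'b' @ 1: {1,2,4,6,8}
'a' @ 2: {5,9,10,12}
'c' @ 3: {}  — dead — no transitions
rest 'ccdababdc' ignored (set empty)
end set {} — state 3 not in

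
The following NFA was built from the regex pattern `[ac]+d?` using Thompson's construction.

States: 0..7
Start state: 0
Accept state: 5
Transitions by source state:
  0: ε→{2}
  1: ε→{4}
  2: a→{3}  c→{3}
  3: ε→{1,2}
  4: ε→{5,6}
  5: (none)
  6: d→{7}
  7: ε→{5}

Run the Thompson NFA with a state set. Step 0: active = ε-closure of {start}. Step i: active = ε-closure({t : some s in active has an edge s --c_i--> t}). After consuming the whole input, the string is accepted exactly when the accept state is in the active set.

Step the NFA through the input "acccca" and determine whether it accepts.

Answer: ACCEPT

Derivation:
S₀ = ε-closure({0}) = {0,2}
'a' @ 1: {1,2,3,4,5,6}  (accept∈set)
'c' @ 2: {1,2,3,4,5,6}  (accept∈set)
'c' @ 3: {1,2,3,4,5,6}  (accept∈set)
'c' @ 4: {1,2,3,4,5,6}  (accept∈set)
'c' @ 5: {1,2,3,4,5,6}  (accept∈set)
'a' @ 6: {1,2,3,4,5,6}  (accept∈set)
final: {1,2,3,4,5,6}; accept 5 in set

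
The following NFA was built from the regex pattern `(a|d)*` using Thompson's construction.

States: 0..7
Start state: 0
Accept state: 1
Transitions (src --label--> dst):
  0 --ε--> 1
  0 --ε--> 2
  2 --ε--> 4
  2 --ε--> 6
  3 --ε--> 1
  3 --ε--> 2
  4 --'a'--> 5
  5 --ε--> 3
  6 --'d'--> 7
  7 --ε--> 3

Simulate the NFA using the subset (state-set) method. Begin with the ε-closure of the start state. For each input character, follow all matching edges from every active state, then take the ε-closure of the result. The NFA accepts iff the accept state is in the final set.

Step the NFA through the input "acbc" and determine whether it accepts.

S₀ = ε-closure({0}) = {0,1,2,4,6}
'a' @ 1: {1,2,3,4,5,6}  (accept∈set)
'c' @ 2: {}  — state set empty
rest 'bc' ignored (set empty)
after full input: {}  (accept=1 not in)

Answer: REJECT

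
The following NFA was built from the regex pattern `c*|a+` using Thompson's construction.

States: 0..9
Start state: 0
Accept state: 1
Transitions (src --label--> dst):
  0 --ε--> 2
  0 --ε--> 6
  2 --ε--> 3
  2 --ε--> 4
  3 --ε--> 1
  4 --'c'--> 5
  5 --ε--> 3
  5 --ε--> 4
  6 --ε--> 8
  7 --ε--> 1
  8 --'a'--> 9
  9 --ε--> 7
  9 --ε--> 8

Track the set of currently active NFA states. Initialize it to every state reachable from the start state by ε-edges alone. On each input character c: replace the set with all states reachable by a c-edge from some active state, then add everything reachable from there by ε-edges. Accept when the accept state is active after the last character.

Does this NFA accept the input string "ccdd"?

Answer: REJECT

Trace:
S₀ = ε-closure({0}) = {0,1,2,3,4,6,8}
'c' @ 1: {1,3,4,5}  [accepting]
'c' @ 2: {1,3,4,5}  [accepting]
'd' @ 3: {}  — no active states
rest 'd' ignored (set empty)
final: {}; accept 1 not in set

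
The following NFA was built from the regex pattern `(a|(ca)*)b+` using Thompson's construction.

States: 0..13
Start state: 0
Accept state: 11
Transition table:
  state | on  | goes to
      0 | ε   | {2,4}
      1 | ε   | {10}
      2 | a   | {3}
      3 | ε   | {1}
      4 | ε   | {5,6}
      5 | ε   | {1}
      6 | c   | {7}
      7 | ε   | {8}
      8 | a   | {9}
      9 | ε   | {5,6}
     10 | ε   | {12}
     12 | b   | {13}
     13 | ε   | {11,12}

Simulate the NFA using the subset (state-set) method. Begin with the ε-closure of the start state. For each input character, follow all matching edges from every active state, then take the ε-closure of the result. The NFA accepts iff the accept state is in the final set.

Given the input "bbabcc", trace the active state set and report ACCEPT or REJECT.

start: ε-closure({0}) = {0,1,2,4,5,6,10,12}
'b' @ 1: {11,12,13}  ✓accept
'b' @ 2: {11,12,13}  ✓accept
'a' @ 3: {}  — no active states
rest 'bcc' ignored (set empty)
end set {} — state 11 not in

Answer: REJECT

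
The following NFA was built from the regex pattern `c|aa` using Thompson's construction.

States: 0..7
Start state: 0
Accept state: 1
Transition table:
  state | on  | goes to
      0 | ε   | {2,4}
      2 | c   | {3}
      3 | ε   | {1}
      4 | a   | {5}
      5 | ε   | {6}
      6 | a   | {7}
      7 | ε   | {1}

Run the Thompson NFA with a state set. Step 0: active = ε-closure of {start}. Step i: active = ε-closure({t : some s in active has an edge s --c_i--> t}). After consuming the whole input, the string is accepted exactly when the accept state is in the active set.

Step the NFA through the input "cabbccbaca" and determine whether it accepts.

Answer: REJECT

Trace:
S₀ = ε-closure({0}) = {0,2,4}
'c' @ 1: {1,3}  (accept∈set)
'a' @ 2: {}  — dead — no transitions
rest 'bbccbaca' ignored (set empty)
end set {} — state 1 not in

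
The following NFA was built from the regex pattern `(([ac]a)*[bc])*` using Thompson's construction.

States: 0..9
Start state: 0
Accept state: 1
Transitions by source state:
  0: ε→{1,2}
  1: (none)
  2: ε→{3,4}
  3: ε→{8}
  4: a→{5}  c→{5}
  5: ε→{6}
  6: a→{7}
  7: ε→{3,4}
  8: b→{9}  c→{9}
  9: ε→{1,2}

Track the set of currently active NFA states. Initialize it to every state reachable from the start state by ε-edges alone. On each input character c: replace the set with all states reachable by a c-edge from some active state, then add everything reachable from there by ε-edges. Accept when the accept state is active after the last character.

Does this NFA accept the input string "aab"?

Answer: ACCEPT

Derivation:
start: ε-closure({0}) = {0,1,2,3,4,8}
'a' @ 1: {5,6}
'a' @ 2: {3,4,7,8}
'b' @ 3: {1,2,3,4,8,9}  (accept∈set)
final: {1,2,3,4,8,9}; accept 1 in set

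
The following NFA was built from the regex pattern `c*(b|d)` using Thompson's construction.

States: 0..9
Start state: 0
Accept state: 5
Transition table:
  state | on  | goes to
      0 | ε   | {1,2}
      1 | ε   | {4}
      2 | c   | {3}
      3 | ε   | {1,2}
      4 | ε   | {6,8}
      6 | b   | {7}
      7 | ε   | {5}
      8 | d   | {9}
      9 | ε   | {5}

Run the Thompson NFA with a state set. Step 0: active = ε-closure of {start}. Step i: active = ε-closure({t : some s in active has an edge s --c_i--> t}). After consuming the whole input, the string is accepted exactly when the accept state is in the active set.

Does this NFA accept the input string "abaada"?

Answer: REJECT

Trace:
S₀ = ε-closure({0}) = {0,1,2,4,6,8}
'a' @ 1: {}  — state set empty
rest 'baada' ignored (set empty)
after full input: {}  (accept=5 not in)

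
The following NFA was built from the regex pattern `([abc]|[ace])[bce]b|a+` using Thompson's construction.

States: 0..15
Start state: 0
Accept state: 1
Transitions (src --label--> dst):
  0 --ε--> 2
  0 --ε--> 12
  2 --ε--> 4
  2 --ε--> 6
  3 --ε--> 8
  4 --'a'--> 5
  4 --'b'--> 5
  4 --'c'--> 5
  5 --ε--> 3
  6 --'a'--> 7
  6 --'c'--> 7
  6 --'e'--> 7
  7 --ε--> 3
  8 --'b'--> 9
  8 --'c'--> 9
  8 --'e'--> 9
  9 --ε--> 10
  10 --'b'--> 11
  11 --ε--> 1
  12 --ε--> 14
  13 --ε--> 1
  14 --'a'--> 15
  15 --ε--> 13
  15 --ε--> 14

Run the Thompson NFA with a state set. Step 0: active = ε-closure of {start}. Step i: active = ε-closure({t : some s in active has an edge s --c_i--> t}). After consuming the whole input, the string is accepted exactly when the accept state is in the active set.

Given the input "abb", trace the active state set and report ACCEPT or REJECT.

initial (ε-close {0}): {0,2,4,6,12,14}
'a' @ 1: {1,3,5,7,8,13,14,15}  [accepting]
'b' @ 2: {9,10}
'b' @ 3: {1,11}  [accepting]
final: {1,11}; accept 1 in set

Answer: ACCEPT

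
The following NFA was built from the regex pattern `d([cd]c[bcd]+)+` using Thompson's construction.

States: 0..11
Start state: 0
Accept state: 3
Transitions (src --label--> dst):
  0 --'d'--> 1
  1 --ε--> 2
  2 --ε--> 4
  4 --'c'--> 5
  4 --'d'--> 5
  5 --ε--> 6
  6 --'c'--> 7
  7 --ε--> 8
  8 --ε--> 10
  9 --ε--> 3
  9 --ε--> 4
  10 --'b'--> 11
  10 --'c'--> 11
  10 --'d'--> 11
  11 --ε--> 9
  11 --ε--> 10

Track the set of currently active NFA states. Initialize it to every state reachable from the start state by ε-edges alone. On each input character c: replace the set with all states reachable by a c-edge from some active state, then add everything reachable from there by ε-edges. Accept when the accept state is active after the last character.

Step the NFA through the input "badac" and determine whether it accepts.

start: ε-closure({0}) = {0}
'b' @ 1: {}  — dead — no transitions
rest 'adac' ignored (set empty)
after full input: {}  (accept=3 not in)

Answer: REJECT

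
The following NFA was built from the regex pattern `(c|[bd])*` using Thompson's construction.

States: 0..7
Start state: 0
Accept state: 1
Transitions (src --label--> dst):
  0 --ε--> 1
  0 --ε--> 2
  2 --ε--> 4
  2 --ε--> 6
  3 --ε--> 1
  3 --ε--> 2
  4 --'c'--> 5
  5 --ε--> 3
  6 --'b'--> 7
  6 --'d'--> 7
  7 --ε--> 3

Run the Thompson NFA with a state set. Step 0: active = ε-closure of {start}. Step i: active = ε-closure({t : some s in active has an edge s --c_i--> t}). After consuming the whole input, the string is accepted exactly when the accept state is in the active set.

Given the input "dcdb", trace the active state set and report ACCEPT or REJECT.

start: ε-closure({0}) = {0,1,2,4,6}
'd' @ 1: {1,2,3,4,6,7}  ✓accept
'c' @ 2: {1,2,3,4,5,6}  ✓accept
'd' @ 3: {1,2,3,4,6,7}  ✓accept
'b' @ 4: {1,2,3,4,6,7}  ✓accept
final: {1,2,3,4,6,7}; accept 1 in set

Answer: ACCEPT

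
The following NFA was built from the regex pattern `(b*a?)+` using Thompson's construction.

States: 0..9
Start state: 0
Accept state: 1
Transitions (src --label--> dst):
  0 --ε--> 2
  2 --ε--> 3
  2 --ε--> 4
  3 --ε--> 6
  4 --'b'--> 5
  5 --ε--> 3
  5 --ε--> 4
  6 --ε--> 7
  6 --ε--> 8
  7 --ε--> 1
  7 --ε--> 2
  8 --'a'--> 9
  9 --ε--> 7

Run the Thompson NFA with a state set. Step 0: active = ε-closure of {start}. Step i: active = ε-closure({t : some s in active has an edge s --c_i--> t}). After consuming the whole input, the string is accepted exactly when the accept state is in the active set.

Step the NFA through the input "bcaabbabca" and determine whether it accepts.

Answer: REJECT

Steps:
start: ε-closure({0}) = {0,1,2,3,4,6,7,8}
'b' @ 1: {1,2,3,4,5,6,7,8}  ✓accept
'c' @ 2: {}  — no active states
rest 'aabbabca' ignored (set empty)
end set {} — state 1 not in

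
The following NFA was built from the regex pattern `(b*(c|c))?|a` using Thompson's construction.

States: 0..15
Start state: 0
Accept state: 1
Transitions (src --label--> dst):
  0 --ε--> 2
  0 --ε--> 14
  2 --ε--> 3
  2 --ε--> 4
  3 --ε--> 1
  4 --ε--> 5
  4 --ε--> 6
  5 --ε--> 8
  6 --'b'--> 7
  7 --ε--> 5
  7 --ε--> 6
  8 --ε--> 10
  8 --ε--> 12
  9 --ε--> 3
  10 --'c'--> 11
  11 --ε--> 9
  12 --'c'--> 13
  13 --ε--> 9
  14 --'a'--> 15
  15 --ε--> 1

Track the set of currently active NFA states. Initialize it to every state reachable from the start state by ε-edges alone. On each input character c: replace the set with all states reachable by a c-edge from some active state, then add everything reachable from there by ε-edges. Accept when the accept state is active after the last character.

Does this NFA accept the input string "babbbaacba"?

initial (ε-close {0}): {0,1,2,3,4,5,6,8,10,12,14}
'b' @ 1: {5,6,7,8,10,12}
'a' @ 2: {}  — no active states
rest 'bbbaacba' ignored (set empty)
after full input: {}  (accept=1 not in)

Answer: REJECT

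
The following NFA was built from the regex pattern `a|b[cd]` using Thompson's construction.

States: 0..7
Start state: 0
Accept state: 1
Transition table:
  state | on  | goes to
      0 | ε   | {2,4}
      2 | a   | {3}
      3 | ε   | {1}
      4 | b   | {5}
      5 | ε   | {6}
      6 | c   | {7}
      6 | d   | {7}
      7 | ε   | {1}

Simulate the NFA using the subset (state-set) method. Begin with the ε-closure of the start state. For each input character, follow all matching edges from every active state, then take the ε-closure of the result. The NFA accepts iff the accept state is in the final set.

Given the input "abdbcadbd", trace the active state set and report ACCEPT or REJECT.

S₀ = ε-closure({0}) = {0,2,4}
'a' @ 1: {1,3}  (accept∈set)
'b' @ 2: {}  — state set empty
rest 'dbcadbd' ignored (set empty)
end set {} — state 1 not in

Answer: REJECT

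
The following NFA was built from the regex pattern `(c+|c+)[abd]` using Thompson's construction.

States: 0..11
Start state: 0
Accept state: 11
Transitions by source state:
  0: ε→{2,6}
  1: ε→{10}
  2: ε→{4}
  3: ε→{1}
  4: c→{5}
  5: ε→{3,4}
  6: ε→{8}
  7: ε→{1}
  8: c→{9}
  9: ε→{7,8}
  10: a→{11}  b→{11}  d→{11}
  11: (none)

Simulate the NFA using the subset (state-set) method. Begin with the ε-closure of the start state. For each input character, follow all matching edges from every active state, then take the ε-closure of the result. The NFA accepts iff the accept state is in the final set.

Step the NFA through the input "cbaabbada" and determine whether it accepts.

initial (ε-close {0}): {0,2,4,6,8}
'c' @ 1: {1,3,4,5,7,8,9,10}
'b' @ 2: {11}  ✓accept
'a' @ 3: {}  — no active states
rest 'abbada' ignored (set empty)
end set {} — state 11 not in

Answer: REJECT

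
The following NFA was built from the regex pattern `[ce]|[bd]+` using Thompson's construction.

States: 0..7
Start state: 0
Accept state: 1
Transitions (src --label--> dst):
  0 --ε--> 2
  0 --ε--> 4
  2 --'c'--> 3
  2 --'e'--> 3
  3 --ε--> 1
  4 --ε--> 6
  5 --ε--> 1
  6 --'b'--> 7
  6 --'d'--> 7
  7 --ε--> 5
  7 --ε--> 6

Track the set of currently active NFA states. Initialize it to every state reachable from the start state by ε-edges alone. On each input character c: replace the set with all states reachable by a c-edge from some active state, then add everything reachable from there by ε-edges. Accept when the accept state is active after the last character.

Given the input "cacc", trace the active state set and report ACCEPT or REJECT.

Answer: REJECT

Steps:
start: ε-closure({0}) = {0,2,4,6}
'c' @ 1: {1,3}  ✓accept
'a' @ 2: {}  — no active states
rest 'cc' ignored (set empty)
final: {}; accept 1 not in set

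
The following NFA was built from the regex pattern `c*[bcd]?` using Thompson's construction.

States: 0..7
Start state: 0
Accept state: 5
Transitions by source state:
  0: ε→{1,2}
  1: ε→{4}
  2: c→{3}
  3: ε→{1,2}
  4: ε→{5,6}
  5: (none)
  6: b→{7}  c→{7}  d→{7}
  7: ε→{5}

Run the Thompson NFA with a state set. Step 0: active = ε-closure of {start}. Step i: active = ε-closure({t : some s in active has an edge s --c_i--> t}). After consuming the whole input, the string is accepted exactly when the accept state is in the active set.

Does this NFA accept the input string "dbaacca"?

Answer: REJECT

Trace:
S₀ = ε-closure({0}) = {0,1,2,4,5,6}
'd' @ 1: {5,7}  (accept∈set)
'b' @ 2: {}  — no active states
rest 'aacca' ignored (set empty)
after full input: {}  (accept=5 not in)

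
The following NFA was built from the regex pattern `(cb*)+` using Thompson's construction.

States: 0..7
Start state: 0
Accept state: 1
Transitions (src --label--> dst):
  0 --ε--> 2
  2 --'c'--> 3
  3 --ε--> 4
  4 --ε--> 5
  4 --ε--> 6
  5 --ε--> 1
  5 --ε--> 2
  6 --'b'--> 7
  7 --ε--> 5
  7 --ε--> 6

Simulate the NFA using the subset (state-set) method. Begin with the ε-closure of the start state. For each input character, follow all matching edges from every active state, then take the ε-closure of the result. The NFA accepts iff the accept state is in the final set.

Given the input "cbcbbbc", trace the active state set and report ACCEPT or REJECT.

start: ε-closure({0}) = {0,2}
'c' @ 1: {1,2,3,4,5,6}  (accept∈set)
'b' @ 2: {1,2,5,6,7}  (accept∈set)
'c' @ 3: {1,2,3,4,5,6}  (accept∈set)
'b' @ 4: {1,2,5,6,7}  (accept∈set)
'b' @ 5: {1,2,5,6,7}  (accept∈set)
'b' @ 6: {1,2,5,6,7}  (accept∈set)
'c' @ 7: {1,2,3,4,5,6}  (accept∈set)
final: {1,2,3,4,5,6}; accept 1 in set

Answer: ACCEPT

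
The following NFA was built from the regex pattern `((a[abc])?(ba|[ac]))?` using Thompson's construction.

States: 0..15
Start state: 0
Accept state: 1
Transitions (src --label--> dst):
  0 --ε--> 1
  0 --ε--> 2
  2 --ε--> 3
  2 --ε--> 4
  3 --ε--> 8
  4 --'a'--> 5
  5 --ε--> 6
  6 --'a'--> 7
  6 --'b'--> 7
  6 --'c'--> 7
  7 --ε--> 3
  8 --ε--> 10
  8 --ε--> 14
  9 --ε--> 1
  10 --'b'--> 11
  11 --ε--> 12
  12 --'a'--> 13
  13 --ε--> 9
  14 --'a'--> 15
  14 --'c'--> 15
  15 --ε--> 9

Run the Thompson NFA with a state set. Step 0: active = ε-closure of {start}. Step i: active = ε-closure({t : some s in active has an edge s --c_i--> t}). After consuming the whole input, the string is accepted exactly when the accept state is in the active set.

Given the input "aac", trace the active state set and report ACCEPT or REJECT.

Answer: ACCEPT

Steps:
start: ε-closure({0}) = {0,1,2,3,4,8,10,14}
'a' @ 1: {1,5,6,9,15}  [accepting]
'a' @ 2: {3,7,8,10,14}
'c' @ 3: {1,9,15}  [accepting]
final: {1,9,15}; accept 1 in set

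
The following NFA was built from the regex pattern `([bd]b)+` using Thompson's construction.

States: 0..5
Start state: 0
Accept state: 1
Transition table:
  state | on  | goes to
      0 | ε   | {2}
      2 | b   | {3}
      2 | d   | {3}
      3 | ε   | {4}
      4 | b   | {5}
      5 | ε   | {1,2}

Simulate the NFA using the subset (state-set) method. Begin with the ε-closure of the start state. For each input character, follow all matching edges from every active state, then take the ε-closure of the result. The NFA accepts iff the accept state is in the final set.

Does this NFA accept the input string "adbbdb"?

start: ε-closure({0}) = {0,2}
'a' @ 1: {}  — dead — no transitions
rest 'dbbdb' ignored (set empty)
final: {}; accept 1 not in set

Answer: REJECT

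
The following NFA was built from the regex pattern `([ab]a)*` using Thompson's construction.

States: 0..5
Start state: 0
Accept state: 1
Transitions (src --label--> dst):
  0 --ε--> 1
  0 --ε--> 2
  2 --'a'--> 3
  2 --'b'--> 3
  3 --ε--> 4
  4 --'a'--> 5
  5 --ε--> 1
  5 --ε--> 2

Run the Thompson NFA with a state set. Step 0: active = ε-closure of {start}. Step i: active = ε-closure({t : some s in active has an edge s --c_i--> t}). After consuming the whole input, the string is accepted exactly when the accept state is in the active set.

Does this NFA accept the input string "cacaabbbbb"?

start: ε-closure({0}) = {0,1,2}
'c' @ 1: {}  — dead — no transitions
rest 'acaabbbbb' ignored (set empty)
after full input: {}  (accept=1 not in)

Answer: REJECT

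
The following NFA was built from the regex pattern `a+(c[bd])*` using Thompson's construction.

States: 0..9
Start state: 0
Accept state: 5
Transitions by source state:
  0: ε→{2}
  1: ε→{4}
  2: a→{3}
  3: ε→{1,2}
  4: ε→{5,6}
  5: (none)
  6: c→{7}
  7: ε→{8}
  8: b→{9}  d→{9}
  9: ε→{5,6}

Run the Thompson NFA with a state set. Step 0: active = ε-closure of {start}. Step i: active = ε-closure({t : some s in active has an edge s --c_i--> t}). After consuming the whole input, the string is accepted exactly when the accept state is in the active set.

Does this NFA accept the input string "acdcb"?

Answer: ACCEPT

Trace:
start: ε-closure({0}) = {0,2}
'a' @ 1: {1,2,3,4,5,6}  [accepting]
'c' @ 2: {7,8}
'd' @ 3: {5,6,9}  [accepting]
'c' @ 4: {7,8}
'b' @ 5: {5,6,9}  [accepting]
final: {5,6,9}; accept 5 in set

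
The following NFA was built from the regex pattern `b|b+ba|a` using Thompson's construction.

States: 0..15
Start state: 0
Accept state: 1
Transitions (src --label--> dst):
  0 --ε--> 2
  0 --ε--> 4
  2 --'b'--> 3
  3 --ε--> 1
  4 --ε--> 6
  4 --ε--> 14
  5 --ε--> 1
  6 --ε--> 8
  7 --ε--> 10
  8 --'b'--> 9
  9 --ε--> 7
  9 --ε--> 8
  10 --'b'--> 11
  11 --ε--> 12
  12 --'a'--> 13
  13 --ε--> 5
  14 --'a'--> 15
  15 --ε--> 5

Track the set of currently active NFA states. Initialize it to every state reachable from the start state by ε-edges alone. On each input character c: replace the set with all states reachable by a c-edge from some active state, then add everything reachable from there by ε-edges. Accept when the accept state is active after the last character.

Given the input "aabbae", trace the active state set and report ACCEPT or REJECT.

Answer: REJECT

Trace:
start: ε-closure({0}) = {0,2,4,6,8,14}
'a' @ 1: {1,5,15}  (accept∈set)
'a' @ 2: {}  — state set empty
rest 'bbae' ignored (set empty)
after full input: {}  (accept=1 not in)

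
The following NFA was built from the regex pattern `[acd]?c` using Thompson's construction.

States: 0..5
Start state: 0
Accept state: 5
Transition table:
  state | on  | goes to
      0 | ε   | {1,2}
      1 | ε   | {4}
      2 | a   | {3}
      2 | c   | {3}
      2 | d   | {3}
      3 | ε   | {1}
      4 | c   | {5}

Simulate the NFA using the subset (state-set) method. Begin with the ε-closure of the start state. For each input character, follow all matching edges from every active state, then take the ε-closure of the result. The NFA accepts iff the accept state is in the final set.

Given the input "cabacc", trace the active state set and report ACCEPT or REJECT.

Answer: REJECT

Trace:
start: ε-closure({0}) = {0,1,2,4}
'c' @ 1: {1,3,4,5}  (accept∈set)
'a' @ 2: {}  — no active states
rest 'bacc' ignored (set empty)
after full input: {}  (accept=5 not in)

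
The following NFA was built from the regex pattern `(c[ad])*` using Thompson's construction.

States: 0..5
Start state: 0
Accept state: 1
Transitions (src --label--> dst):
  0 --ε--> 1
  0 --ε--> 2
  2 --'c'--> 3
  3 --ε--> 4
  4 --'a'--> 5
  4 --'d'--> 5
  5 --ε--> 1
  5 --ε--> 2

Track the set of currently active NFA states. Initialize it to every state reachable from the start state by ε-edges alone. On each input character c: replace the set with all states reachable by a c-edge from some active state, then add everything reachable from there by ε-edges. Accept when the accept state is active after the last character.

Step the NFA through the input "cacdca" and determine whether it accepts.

Answer: ACCEPT

Steps:
initial (ε-close {0}): {0,1,2}
'c' @ 1: {3,4}
'a' @ 2: {1,2,5}  ✓accept
'c' @ 3: {3,4}
'd' @ 4: {1,2,5}  ✓accept
'c' @ 5: {3,4}
'a' @ 6: {1,2,5}  ✓accept
after full input: {1,2,5}  (accept=1 in)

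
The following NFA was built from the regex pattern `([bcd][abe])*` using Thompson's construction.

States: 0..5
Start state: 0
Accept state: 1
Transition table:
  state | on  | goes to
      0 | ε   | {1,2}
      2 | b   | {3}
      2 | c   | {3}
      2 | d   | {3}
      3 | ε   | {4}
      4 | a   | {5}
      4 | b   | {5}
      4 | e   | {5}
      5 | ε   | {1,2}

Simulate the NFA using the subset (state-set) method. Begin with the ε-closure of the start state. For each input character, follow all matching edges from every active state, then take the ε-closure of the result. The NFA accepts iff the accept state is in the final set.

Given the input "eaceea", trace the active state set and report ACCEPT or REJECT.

initial (ε-close {0}): {0,1,2}
'e' @ 1: {}  — state set empty
rest 'aceea' ignored (set empty)
end set {} — state 1 not in

Answer: REJECT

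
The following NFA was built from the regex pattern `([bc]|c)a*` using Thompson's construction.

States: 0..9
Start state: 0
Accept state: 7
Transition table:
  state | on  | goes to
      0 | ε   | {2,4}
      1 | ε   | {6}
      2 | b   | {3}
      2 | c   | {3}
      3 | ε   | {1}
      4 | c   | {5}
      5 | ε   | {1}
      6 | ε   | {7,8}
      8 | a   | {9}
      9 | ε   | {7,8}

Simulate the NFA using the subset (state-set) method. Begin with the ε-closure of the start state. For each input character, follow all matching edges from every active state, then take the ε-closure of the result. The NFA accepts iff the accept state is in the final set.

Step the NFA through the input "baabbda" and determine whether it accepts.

S₀ = ε-closure({0}) = {0,2,4}
'b' @ 1: {1,3,6,7,8}  [accepting]
'a' @ 2: {7,8,9}  [accepting]
'a' @ 3: {7,8,9}  [accepting]
'b' @ 4: {}  — no active states
rest 'bda' ignored (set empty)
after full input: {}  (accept=7 not in)

Answer: REJECT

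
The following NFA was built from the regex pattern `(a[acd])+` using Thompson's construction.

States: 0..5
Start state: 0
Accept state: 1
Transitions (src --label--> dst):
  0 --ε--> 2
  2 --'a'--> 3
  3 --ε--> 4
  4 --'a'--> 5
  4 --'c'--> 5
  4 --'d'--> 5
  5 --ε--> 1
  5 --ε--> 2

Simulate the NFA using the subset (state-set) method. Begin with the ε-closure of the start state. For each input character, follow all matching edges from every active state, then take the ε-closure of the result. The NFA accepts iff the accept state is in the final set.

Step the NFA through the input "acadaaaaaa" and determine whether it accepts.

start: ε-closure({0}) = {0,2}
'a' @ 1: {3,4}
'c' @ 2: {1,2,5}  (accept∈set)
'a' @ 3: {3,4}
'd' @ 4: {1,2,5}  (accept∈set)
'a' @ 5: {3,4}
'a' @ 6: {1,2,5}  (accept∈set)
'a' @ 7: {3,4}
'a' @ 8: {1,2,5}  (accept∈set)
'a' @ 9: {3,4}
'a' @ 10: {1,2,5}  (accept∈set)
end set {1,2,5} — state 1 in

Answer: ACCEPT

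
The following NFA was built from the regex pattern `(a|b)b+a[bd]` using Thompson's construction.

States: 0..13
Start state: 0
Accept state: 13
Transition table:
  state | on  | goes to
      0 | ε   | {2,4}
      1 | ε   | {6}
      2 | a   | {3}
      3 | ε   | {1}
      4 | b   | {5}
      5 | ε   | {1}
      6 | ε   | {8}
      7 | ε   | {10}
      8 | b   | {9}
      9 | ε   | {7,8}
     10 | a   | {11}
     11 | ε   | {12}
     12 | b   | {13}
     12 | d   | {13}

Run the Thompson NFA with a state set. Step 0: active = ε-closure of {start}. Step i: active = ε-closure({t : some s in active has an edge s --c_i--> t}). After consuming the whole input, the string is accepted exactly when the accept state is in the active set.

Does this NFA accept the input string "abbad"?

Answer: ACCEPT

Trace:
S₀ = ε-closure({0}) = {0,2,4}
'a' @ 1: {1,3,6,8}
'b' @ 2: {7,8,9,10}
'b' @ 3: {7,8,9,10}
'a' @ 4: {11,12}
'd' @ 5: {13}  [accepting]
end set {13} — state 13 in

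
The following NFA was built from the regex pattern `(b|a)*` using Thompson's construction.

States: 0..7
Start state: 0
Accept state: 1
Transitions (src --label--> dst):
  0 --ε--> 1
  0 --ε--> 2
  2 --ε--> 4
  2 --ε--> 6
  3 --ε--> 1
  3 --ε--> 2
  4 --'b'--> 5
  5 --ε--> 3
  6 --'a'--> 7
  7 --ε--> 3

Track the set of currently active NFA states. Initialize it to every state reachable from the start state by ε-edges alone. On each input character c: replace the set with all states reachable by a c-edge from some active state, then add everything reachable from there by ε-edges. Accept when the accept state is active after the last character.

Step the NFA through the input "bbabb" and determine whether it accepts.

start: ε-closure({0}) = {0,1,2,4,6}
'b' @ 1: {1,2,3,4,5,6}  (accept∈set)
'b' @ 2: {1,2,3,4,5,6}  (accept∈set)
'a' @ 3: {1,2,3,4,6,7}  (accept∈set)
'b' @ 4: {1,2,3,4,5,6}  (accept∈set)
'b' @ 5: {1,2,3,4,5,6}  (accept∈set)
after full input: {1,2,3,4,5,6}  (accept=1 in)

Answer: ACCEPT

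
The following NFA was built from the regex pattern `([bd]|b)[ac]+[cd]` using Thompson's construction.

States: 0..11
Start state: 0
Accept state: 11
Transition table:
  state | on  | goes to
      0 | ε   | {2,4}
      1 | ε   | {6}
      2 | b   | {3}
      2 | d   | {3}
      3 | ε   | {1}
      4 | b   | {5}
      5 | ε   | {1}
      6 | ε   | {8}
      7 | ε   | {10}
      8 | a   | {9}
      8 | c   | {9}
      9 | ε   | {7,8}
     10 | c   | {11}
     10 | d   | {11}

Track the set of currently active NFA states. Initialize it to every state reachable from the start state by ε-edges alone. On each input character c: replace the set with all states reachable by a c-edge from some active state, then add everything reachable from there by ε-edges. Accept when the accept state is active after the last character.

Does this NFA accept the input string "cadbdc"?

initial (ε-close {0}): {0,2,4}
'c' @ 1: {}  — dead — no transitions
rest 'adbdc' ignored (set empty)
end set {} — state 11 not in

Answer: REJECT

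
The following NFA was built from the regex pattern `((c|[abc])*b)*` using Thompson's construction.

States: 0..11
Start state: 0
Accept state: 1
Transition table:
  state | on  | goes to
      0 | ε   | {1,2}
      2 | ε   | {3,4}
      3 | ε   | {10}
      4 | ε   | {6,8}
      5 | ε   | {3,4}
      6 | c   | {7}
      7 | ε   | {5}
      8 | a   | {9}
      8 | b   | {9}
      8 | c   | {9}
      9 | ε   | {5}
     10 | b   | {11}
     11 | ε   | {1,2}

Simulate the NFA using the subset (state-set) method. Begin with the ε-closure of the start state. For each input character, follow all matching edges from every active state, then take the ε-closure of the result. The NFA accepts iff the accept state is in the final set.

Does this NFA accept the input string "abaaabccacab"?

start: ε-closure({0}) = {0,1,2,3,4,6,8,10}
'a' @ 1: {3,4,5,6,8,9,10}
'b' @ 2: {1,2,3,4,5,6,8,9,10,11}  (accept∈set)
'a' @ 3: {3,4,5,6,8,9,10}
'a' @ 4: {3,4,5,6,8,9,10}
'a' @ 5: {3,4,5,6,8,9,10}
'b' @ 6: {1,2,3,4,5,6,8,9,10,11}  (accept∈set)
'c' @ 7: {3,4,5,6,7,8,9,10}
'c' @ 8: {3,4,5,6,7,8,9,10}
'a' @ 9: {3,4,5,6,8,9,10}
'c' @ 10: {3,4,5,6,7,8,9,10}
'a' @ 11: {3,4,5,6,8,9,10}
'b' @ 12: {1,2,3,4,5,6,8,9,10,11}  (accept∈set)
after full input: {1,2,3,4,5,6,8,9,10,11}  (accept=1 in)

Answer: ACCEPT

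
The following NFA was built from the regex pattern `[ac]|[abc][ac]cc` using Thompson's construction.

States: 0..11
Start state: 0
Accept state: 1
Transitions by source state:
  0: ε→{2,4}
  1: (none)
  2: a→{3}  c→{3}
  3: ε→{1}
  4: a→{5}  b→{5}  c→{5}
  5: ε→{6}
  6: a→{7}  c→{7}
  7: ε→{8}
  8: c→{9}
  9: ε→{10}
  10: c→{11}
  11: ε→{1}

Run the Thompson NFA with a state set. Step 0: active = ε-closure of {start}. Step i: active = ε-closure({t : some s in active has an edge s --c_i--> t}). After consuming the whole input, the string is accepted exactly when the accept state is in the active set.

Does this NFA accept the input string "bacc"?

Answer: ACCEPT

Derivation:
initial (ε-close {0}): {0,2,4}
'b' @ 1: {5,6}
'a' @ 2: {7,8}
'c' @ 3: {9,10}
'c' @ 4: {1,11}  [accepting]
end set {1,11} — state 1 in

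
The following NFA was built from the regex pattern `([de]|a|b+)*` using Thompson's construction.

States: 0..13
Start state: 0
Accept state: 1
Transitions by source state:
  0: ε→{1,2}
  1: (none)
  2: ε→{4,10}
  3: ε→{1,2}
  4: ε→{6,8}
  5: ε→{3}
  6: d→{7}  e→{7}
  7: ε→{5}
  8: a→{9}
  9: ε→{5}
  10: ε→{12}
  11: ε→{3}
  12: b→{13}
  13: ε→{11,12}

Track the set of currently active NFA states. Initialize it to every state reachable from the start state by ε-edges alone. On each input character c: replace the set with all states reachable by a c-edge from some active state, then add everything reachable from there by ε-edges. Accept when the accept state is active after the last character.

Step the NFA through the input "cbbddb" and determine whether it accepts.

Answer: REJECT

Trace:
initial (ε-close {0}): {0,1,2,4,6,8,10,12}
'c' @ 1: {}  — dead — no transitions
rest 'bbddb' ignored (set empty)
final: {}; accept 1 not in set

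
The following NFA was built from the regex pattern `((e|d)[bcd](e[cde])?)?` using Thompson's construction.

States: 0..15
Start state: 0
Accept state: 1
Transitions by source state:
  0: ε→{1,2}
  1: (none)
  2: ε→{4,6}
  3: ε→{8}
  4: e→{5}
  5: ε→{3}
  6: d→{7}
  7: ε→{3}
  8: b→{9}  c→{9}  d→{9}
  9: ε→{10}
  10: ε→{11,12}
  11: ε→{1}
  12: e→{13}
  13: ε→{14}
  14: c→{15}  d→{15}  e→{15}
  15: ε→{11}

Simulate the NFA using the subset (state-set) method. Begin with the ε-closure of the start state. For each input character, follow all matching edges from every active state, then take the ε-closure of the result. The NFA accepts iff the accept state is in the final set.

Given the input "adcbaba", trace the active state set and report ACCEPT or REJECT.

start: ε-closure({0}) = {0,1,2,4,6}
'a' @ 1: {}  — no active states
rest 'dcbaba' ignored (set empty)
final: {}; accept 1 not in set

Answer: REJECT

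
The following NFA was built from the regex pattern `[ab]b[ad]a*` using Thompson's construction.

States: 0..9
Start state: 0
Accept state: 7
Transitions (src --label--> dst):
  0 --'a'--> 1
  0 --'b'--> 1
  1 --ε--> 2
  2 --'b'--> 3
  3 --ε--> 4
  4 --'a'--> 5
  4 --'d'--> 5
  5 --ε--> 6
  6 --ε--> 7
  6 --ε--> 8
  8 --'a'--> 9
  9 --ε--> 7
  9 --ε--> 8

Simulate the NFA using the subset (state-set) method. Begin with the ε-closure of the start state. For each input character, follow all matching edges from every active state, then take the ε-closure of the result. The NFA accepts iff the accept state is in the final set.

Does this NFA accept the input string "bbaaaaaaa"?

Answer: ACCEPT

Derivation:
start: ε-closure({0}) = {0}
'b' @ 1: {1,2}
'b' @ 2: {3,4}
'a' @ 3: {5,6,7,8}  [accepting]
'a' @ 4: {7,8,9}  [accepting]
'a' @ 5: {7,8,9}  [accepting]
'a' @ 6: {7,8,9}  [accepting]
'a' @ 7: {7,8,9}  [accepting]
'a' @ 8: {7,8,9}  [accepting]
'a' @ 9: {7,8,9}  [accepting]
final: {7,8,9}; accept 7 in set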